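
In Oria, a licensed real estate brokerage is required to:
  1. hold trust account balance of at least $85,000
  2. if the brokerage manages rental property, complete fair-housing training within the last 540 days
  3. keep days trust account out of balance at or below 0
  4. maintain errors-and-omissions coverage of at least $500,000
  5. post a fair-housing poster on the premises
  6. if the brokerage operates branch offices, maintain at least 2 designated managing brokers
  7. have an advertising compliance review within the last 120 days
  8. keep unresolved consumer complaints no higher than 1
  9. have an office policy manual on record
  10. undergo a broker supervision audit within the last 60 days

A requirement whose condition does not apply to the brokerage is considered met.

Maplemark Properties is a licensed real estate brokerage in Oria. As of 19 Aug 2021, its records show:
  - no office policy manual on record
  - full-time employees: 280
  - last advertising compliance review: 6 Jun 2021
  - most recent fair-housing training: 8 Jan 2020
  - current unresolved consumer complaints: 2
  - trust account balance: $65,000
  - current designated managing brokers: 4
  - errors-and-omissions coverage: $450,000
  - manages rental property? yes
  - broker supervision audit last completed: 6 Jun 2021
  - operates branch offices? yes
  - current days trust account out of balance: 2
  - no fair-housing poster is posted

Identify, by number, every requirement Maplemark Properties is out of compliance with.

1. trust account balance $65,000 < $85,000 → not met
2. condition 'manages rental property' holds; fair-housing training 589 days ago vs limit 540 → not met
3. days trust account out of balance 2 > 0 → not met
4. errors-and-omissions coverage $450,000 < $500,000 → not met
5. fair-housing poster absent → not met
6. condition 'operates branch offices' holds; designated managing brokers 4 ≥ 2 → met
7. advertising compliance review 74 days ago vs limit 120 → met
8. unresolved consumer complaints 2 > 1 → not met
9. office policy manual absent → not met
10. broker supervision audit 74 days ago vs limit 60 → not met
Not met: 1, 2, 3, 4, 5, 8, 9, 10

1, 2, 3, 4, 5, 8, 9, 10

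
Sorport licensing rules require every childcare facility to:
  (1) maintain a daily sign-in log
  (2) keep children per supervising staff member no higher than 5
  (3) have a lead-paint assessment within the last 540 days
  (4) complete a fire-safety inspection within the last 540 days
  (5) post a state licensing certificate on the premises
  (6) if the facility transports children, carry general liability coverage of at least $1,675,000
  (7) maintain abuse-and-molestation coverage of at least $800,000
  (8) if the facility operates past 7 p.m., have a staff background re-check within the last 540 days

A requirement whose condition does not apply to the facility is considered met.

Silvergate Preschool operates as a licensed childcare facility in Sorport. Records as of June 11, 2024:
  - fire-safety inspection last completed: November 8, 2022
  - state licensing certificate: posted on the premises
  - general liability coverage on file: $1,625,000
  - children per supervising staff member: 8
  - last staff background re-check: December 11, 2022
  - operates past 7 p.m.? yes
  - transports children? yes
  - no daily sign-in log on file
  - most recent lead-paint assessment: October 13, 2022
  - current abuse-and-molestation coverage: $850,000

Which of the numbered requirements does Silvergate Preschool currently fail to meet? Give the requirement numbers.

1, 2, 3, 4, 6, 8

1. daily sign-in log absent → not met
2. children per supervising staff member 8 > 5 → not met
3. lead-paint assessment 607 days ago vs limit 540 → not met
4. fire-safety inspection 581 days ago vs limit 540 → not met
5. state licensing certificate present → met
6. condition 'transports children' holds; general liability coverage $1,625,000 < $1,675,000 → not met
7. abuse-and-molestation coverage $850,000 ≥ $800,000 → met
8. condition 'operates past 7 p.m.' holds; staff background re-check 548 days ago vs limit 540 → not met
Not met: 1, 2, 3, 4, 6, 8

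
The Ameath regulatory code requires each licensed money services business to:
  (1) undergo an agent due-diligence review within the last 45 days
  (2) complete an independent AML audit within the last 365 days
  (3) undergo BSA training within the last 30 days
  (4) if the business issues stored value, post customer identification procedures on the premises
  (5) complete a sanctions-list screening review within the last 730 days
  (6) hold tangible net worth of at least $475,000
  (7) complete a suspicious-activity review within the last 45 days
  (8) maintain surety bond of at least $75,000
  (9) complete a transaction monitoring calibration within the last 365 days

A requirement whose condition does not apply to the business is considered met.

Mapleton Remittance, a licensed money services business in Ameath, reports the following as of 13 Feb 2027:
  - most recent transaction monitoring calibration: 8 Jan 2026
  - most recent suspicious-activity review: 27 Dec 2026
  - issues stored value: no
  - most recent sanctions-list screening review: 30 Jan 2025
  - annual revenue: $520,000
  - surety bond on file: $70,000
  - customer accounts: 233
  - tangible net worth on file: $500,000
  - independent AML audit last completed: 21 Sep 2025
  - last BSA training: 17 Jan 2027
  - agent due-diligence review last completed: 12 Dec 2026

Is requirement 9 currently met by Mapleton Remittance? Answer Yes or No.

No

9. transaction monitoring calibration 401 days ago vs limit 365 → not met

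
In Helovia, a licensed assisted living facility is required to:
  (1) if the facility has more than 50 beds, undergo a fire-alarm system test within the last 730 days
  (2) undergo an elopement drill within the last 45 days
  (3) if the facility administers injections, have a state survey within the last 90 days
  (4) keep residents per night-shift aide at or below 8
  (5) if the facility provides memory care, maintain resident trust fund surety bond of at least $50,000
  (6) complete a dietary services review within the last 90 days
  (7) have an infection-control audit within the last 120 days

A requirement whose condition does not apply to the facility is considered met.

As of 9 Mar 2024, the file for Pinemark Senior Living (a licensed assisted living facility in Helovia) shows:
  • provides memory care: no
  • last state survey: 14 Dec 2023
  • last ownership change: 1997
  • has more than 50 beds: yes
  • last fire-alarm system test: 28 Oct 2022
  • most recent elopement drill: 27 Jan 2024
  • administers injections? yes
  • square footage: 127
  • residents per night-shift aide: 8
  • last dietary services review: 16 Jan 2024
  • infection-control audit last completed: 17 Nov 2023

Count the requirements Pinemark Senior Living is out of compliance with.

0

1. condition 'has more than 50 beds' holds; fire-alarm system test 498 days ago vs limit 730 → met
2. elopement drill 42 days ago vs limit 45 → met
3. condition 'administers injections' holds; state survey 86 days ago vs limit 90 → met
4. residents per night-shift aide 8 ≤ 8 → met
5. condition 'provides memory care' does not hold → requirement n/a → met
6. dietary services review 53 days ago vs limit 90 → met
7. infection-control audit 113 days ago vs limit 120 → met
Not met: 0 of 7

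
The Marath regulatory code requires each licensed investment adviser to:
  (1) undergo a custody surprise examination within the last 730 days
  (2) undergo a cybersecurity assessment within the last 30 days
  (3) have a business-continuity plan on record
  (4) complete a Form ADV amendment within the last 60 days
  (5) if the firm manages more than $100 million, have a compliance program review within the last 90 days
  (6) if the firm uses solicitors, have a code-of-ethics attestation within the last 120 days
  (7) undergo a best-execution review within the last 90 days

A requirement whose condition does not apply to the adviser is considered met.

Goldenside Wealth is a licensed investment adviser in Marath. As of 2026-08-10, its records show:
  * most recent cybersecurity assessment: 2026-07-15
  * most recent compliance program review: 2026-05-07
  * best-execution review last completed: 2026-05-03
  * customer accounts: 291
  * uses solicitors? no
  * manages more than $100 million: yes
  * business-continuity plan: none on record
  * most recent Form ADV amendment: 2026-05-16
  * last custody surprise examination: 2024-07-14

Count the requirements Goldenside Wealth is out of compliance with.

1. custody surprise examination 757 days ago vs limit 730 → not met
2. cybersecurity assessment 26 days ago vs limit 30 → met
3. business-continuity plan absent → not met
4. Form ADV amendment 86 days ago vs limit 60 → not met
5. condition 'manages more than $100 million' holds; compliance program review 95 days ago vs limit 90 → not met
6. condition 'uses solicitors' does not hold → requirement n/a → met
7. best-execution review 99 days ago vs limit 90 → not met
Not met: 5 of 7

5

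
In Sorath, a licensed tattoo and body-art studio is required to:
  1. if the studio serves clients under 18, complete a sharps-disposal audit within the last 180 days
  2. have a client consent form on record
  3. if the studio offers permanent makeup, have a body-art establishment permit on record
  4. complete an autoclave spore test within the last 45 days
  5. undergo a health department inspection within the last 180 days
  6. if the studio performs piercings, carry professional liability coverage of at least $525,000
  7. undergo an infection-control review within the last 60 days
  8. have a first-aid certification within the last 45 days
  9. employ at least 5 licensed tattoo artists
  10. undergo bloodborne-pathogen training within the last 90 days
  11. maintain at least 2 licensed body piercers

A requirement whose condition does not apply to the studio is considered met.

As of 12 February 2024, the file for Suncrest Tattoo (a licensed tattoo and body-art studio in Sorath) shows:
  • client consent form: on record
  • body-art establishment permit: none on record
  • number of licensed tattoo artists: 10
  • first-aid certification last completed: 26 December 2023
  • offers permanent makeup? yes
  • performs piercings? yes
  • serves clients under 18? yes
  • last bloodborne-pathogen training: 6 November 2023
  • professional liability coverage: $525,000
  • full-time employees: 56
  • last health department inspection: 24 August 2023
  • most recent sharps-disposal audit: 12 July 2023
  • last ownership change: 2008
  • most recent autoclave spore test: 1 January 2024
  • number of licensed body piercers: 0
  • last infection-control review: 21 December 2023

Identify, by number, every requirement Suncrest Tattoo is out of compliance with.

1. condition 'serves clients under 18' holds; sharps-disposal audit 215 days ago vs limit 180 → not met
2. client consent form present → met
3. condition 'offers permanent makeup' holds; body-art establishment permit absent → not met
4. autoclave spore test 42 days ago vs limit 45 → met
5. health department inspection 172 days ago vs limit 180 → met
6. condition 'performs piercings' holds; professional liability coverage $525,000 ≥ $525,000 → met
7. infection-control review 53 days ago vs limit 60 → met
8. first-aid certification 48 days ago vs limit 45 → not met
9. licensed tattoo artists 10 ≥ 5 → met
10. bloodborne-pathogen training 98 days ago vs limit 90 → not met
11. licensed body piercers 0 < 2 → not met
Not met: 1, 3, 8, 10, 11

1, 3, 8, 10, 11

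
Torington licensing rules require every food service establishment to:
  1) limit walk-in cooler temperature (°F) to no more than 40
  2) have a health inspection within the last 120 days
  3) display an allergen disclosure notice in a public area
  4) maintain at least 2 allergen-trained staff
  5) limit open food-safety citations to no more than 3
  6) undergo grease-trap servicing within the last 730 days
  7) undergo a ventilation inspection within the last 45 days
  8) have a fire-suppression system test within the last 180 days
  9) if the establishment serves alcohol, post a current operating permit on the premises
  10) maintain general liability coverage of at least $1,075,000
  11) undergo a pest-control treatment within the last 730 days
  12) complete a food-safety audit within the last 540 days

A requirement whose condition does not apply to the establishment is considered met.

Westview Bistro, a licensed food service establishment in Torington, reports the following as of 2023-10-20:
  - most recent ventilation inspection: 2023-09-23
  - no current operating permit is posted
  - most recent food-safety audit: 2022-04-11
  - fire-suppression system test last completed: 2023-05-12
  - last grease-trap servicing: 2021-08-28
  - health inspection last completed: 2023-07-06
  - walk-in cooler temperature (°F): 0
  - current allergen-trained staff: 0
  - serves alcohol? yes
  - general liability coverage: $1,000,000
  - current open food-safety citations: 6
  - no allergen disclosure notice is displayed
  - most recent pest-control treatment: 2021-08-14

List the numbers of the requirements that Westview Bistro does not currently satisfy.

3, 4, 5, 6, 9, 10, 11, 12

1. walk-in cooler temperature (°F) 0 ≤ 40 → met
2. health inspection 106 days ago vs limit 120 → met
3. allergen disclosure notice absent → not met
4. allergen-trained staff 0 < 2 → not met
5. open food-safety citations 6 > 3 → not met
6. grease-trap servicing 783 days ago vs limit 730 → not met
7. ventilation inspection 27 days ago vs limit 45 → met
8. fire-suppression system test 161 days ago vs limit 180 → met
9. condition 'serves alcohol' holds; current operating permit absent → not met
10. general liability coverage $1,000,000 < $1,075,000 → not met
11. pest-control treatment 797 days ago vs limit 730 → not met
12. food-safety audit 557 days ago vs limit 540 → not met
Not met: 3, 4, 5, 6, 9, 10, 11, 12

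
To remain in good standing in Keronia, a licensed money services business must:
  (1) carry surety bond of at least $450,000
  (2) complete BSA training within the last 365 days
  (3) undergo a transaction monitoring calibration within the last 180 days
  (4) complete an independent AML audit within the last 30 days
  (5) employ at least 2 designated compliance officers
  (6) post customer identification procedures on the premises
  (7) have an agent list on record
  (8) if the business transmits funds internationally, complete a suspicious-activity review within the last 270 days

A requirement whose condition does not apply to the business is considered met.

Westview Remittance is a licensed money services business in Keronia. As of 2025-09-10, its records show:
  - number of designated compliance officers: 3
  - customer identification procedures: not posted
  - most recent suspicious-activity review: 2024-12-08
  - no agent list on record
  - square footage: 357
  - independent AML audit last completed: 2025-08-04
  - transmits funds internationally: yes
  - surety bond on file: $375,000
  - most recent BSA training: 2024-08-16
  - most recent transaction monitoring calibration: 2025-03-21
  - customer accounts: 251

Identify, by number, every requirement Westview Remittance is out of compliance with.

1. surety bond $375,000 < $450,000 → not met
2. BSA training 390 days ago vs limit 365 → not met
3. transaction monitoring calibration 173 days ago vs limit 180 → met
4. independent AML audit 37 days ago vs limit 30 → not met
5. designated compliance officers 3 ≥ 2 → met
6. customer identification procedures absent → not met
7. agent list absent → not met
8. condition 'transmits funds internationally' holds; suspicious-activity review 276 days ago vs limit 270 → not met
Not met: 1, 2, 4, 6, 7, 8

1, 2, 4, 6, 7, 8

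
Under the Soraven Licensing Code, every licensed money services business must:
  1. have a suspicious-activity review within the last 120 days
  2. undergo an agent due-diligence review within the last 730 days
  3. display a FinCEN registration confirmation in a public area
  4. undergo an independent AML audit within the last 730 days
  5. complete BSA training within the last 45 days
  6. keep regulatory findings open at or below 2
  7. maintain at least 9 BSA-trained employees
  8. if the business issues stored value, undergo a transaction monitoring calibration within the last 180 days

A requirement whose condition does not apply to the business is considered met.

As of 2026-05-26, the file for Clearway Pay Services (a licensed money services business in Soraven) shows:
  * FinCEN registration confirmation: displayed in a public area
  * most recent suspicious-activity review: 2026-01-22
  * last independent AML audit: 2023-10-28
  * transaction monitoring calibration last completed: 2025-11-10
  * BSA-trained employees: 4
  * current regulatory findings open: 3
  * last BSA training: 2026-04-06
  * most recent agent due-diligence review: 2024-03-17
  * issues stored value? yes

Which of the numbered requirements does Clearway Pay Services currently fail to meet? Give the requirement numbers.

1, 2, 4, 5, 6, 7, 8

1. suspicious-activity review 124 days ago vs limit 120 → not met
2. agent due-diligence review 800 days ago vs limit 730 → not met
3. FinCEN registration confirmation present → met
4. independent AML audit 941 days ago vs limit 730 → not met
5. BSA training 50 days ago vs limit 45 → not met
6. regulatory findings open 3 > 2 → not met
7. BSA-trained employees 4 < 9 → not met
8. condition 'issues stored value' holds; transaction monitoring calibration 197 days ago vs limit 180 → not met
Not met: 1, 2, 4, 5, 6, 7, 8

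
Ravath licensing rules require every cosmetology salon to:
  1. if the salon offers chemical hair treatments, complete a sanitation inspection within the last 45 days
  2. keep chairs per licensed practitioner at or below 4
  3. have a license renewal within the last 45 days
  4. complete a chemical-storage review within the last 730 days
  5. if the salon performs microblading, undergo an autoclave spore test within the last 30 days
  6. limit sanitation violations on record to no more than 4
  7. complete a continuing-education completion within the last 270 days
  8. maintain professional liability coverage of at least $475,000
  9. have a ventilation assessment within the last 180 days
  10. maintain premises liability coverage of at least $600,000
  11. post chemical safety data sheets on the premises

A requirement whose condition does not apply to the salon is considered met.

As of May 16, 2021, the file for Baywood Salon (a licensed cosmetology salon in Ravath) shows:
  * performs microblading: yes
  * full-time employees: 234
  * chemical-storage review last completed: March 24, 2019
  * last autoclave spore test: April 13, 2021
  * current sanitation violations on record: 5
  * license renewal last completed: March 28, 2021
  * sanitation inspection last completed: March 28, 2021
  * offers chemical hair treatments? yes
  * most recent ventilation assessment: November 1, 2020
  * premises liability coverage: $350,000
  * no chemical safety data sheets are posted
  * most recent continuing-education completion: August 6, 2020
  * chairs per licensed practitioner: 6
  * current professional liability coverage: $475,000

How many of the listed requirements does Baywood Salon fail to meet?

1. condition 'offers chemical hair treatments' holds; sanitation inspection 49 days ago vs limit 45 → not met
2. chairs per licensed practitioner 6 > 4 → not met
3. license renewal 49 days ago vs limit 45 → not met
4. chemical-storage review 784 days ago vs limit 730 → not met
5. condition 'performs microblading' holds; autoclave spore test 33 days ago vs limit 30 → not met
6. sanitation violations on record 5 > 4 → not met
7. continuing-education completion 283 days ago vs limit 270 → not met
8. professional liability coverage $475,000 ≥ $475,000 → met
9. ventilation assessment 196 days ago vs limit 180 → not met
10. premises liability coverage $350,000 < $600,000 → not met
11. chemical safety data sheets absent → not met
Not met: 10 of 11

10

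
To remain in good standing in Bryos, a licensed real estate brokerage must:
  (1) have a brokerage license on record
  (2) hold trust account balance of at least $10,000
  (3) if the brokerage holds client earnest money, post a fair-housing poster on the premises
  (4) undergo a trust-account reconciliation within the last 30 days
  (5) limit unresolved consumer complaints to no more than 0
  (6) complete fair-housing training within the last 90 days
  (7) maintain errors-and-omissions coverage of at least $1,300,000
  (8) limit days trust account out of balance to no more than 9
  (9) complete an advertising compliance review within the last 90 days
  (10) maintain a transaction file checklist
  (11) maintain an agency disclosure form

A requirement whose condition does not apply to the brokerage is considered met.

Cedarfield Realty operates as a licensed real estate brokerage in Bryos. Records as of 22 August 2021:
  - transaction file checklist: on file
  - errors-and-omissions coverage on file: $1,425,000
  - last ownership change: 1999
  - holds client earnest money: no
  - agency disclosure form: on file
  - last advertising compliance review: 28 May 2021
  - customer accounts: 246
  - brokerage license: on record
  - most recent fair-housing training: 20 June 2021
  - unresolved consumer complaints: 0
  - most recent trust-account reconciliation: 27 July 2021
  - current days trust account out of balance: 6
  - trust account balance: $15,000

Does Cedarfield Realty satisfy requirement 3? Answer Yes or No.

Yes

3. condition 'holds client earnest money' does not hold → requirement n/a → met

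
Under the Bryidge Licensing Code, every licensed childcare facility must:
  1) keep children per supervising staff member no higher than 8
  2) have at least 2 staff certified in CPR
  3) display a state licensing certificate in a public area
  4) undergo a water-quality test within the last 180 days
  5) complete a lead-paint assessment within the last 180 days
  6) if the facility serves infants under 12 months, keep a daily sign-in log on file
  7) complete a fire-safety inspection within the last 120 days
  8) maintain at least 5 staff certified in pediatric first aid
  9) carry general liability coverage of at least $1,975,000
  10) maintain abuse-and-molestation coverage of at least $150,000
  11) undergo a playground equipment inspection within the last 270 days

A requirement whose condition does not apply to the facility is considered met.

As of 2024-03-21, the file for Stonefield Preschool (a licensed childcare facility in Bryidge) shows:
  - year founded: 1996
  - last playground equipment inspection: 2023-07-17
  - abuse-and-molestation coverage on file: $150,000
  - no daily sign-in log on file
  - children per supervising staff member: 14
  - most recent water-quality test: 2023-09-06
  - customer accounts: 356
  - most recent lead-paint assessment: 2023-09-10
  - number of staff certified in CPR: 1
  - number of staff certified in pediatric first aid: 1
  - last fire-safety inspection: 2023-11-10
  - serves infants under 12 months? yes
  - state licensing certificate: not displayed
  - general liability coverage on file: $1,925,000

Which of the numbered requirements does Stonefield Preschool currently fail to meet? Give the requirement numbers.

1. children per supervising staff member 14 > 8 → not met
2. staff certified in CPR 1 < 2 → not met
3. state licensing certificate absent → not met
4. water-quality test 197 days ago vs limit 180 → not met
5. lead-paint assessment 193 days ago vs limit 180 → not met
6. condition 'serves infants under 12 months' holds; daily sign-in log absent → not met
7. fire-safety inspection 132 days ago vs limit 120 → not met
8. staff certified in pediatric first aid 1 < 5 → not met
9. general liability coverage $1,925,000 < $1,975,000 → not met
10. abuse-and-molestation coverage $150,000 ≥ $150,000 → met
11. playground equipment inspection 248 days ago vs limit 270 → met
Not met: 1, 2, 3, 4, 5, 6, 7, 8, 9

1, 2, 3, 4, 5, 6, 7, 8, 9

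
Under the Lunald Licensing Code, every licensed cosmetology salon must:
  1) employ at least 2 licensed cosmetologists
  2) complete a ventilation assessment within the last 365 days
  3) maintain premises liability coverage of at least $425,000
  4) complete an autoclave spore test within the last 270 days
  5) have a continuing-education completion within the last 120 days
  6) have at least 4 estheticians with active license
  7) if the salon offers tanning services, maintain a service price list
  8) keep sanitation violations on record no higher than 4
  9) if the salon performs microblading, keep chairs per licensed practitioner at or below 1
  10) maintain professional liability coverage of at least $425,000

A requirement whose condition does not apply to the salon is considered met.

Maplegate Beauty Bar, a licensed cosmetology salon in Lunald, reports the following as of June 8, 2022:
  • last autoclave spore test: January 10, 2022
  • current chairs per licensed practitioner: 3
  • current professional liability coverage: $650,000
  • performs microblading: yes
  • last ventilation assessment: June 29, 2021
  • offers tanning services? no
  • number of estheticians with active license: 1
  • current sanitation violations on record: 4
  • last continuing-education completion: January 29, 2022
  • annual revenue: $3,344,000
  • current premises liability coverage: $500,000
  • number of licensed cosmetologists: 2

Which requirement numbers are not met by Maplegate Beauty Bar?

1. licensed cosmetologists 2 ≥ 2 → met
2. ventilation assessment 344 days ago vs limit 365 → met
3. premises liability coverage $500,000 ≥ $425,000 → met
4. autoclave spore test 149 days ago vs limit 270 → met
5. continuing-education completion 130 days ago vs limit 120 → not met
6. estheticians with active license 1 < 4 → not met
7. condition 'offers tanning services' does not hold → requirement n/a → met
8. sanitation violations on record 4 ≤ 4 → met
9. condition 'performs microblading' holds; chairs per licensed practitioner 3 > 1 → not met
10. professional liability coverage $650,000 ≥ $425,000 → met
Not met: 5, 6, 9

5, 6, 9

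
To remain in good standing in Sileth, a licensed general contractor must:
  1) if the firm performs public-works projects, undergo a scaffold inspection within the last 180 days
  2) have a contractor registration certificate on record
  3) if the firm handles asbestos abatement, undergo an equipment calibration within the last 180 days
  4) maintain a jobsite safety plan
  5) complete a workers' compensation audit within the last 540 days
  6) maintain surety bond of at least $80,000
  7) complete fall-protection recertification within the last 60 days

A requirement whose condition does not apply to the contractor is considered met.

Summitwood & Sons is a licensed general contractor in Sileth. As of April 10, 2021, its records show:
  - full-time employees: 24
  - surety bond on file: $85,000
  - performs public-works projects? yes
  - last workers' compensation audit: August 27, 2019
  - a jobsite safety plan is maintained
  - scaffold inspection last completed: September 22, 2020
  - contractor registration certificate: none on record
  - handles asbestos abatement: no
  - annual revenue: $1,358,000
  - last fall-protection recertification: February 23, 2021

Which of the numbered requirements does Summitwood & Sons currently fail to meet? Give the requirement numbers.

1. condition 'performs public-works projects' holds; scaffold inspection 200 days ago vs limit 180 → not met
2. contractor registration certificate absent → not met
3. condition 'handles asbestos abatement' does not hold → requirement n/a → met
4. jobsite safety plan present → met
5. workers' compensation audit 592 days ago vs limit 540 → not met
6. surety bond $85,000 ≥ $80,000 → met
7. fall-protection recertification 46 days ago vs limit 60 → met
Not met: 1, 2, 5

1, 2, 5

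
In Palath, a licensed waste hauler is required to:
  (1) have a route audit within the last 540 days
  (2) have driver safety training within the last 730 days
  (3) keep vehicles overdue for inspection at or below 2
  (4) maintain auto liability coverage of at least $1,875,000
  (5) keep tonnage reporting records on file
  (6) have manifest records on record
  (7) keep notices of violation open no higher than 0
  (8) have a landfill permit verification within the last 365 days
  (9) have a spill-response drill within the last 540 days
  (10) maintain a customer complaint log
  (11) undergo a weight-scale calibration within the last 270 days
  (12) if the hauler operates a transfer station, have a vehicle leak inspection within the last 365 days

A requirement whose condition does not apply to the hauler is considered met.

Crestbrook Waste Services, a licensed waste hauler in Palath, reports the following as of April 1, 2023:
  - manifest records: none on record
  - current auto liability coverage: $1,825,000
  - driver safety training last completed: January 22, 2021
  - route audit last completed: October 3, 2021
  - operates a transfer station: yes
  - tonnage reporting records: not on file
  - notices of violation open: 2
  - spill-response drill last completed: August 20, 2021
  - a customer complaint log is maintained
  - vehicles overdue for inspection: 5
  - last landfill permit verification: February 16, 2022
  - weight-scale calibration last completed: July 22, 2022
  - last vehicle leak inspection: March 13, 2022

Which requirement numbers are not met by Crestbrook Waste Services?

1, 2, 3, 4, 5, 6, 7, 8, 9, 12

1. route audit 545 days ago vs limit 540 → not met
2. driver safety training 799 days ago vs limit 730 → not met
3. vehicles overdue for inspection 5 > 2 → not met
4. auto liability coverage $1,825,000 < $1,875,000 → not met
5. tonnage reporting records absent → not met
6. manifest records absent → not met
7. notices of violation open 2 > 0 → not met
8. landfill permit verification 409 days ago vs limit 365 → not met
9. spill-response drill 589 days ago vs limit 540 → not met
10. customer complaint log present → met
11. weight-scale calibration 253 days ago vs limit 270 → met
12. condition 'operates a transfer station' holds; vehicle leak inspection 384 days ago vs limit 365 → not met
Not met: 1, 2, 3, 4, 5, 6, 7, 8, 9, 12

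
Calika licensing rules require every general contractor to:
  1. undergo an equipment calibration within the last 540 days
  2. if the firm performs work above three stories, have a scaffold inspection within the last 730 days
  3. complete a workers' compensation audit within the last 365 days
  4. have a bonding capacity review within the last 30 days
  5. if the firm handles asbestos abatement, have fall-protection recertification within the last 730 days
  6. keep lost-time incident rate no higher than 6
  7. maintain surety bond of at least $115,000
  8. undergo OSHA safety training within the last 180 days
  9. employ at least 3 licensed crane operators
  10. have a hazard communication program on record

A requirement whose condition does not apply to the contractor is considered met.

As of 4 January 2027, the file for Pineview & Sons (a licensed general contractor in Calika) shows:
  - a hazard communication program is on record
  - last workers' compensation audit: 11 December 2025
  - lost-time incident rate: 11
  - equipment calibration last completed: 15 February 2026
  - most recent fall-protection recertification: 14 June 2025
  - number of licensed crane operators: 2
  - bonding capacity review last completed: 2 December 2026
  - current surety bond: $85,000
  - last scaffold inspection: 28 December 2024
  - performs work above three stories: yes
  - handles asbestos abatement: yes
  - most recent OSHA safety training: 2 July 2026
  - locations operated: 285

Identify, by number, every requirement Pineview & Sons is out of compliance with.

2, 3, 4, 6, 7, 8, 9

1. equipment calibration 323 days ago vs limit 540 → met
2. condition 'performs work above three stories' holds; scaffold inspection 737 days ago vs limit 730 → not met
3. workers' compensation audit 389 days ago vs limit 365 → not met
4. bonding capacity review 33 days ago vs limit 30 → not met
5. condition 'handles asbestos abatement' holds; fall-protection recertification 569 days ago vs limit 730 → met
6. lost-time incident rate 11 > 6 → not met
7. surety bond $85,000 < $115,000 → not met
8. OSHA safety training 186 days ago vs limit 180 → not met
9. licensed crane operators 2 < 3 → not met
10. hazard communication program present → met
Not met: 2, 3, 4, 6, 7, 8, 9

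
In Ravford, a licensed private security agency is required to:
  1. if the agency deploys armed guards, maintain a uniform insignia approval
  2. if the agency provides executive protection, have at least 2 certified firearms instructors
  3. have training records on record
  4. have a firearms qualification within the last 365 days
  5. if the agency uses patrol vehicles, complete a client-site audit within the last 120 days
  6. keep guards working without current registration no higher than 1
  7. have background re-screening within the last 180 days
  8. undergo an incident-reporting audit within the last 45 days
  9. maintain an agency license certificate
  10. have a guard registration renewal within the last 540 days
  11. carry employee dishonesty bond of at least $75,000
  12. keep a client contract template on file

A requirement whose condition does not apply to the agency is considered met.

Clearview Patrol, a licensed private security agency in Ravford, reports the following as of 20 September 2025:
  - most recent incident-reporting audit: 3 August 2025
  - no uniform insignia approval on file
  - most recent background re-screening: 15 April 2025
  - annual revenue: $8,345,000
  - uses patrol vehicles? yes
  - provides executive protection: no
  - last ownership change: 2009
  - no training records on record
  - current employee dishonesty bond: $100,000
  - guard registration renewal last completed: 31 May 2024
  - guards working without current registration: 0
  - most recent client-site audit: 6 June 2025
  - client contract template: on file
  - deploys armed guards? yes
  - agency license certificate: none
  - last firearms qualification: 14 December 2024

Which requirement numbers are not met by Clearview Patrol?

1, 3, 8, 9

1. condition 'deploys armed guards' holds; uniform insignia approval absent → not met
2. condition 'provides executive protection' does not hold → requirement n/a → met
3. training records absent → not met
4. firearms qualification 280 days ago vs limit 365 → met
5. condition 'uses patrol vehicles' holds; client-site audit 106 days ago vs limit 120 → met
6. guards working without current registration 0 ≤ 1 → met
7. background re-screening 158 days ago vs limit 180 → met
8. incident-reporting audit 48 days ago vs limit 45 → not met
9. agency license certificate absent → not met
10. guard registration renewal 477 days ago vs limit 540 → met
11. employee dishonesty bond $100,000 ≥ $75,000 → met
12. client contract template present → met
Not met: 1, 3, 8, 9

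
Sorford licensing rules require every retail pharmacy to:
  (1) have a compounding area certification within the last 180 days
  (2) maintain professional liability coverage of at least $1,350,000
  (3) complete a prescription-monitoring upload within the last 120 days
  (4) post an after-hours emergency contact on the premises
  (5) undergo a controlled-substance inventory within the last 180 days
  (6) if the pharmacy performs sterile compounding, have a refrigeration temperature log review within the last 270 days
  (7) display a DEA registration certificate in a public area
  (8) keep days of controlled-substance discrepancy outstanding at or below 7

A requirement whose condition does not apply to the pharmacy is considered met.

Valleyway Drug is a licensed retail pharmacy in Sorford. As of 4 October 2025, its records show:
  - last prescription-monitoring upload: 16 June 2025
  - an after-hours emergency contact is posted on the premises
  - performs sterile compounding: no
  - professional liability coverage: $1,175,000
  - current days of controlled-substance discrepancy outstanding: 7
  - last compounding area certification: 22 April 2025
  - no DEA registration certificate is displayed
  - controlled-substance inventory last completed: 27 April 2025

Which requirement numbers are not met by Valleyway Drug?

1. compounding area certification 165 days ago vs limit 180 → met
2. professional liability coverage $1,175,000 < $1,350,000 → not met
3. prescription-monitoring upload 110 days ago vs limit 120 → met
4. after-hours emergency contact present → met
5. controlled-substance inventory 160 days ago vs limit 180 → met
6. condition 'performs sterile compounding' does not hold → requirement n/a → met
7. DEA registration certificate absent → not met
8. days of controlled-substance discrepancy outstanding 7 ≤ 7 → met
Not met: 2, 7

2, 7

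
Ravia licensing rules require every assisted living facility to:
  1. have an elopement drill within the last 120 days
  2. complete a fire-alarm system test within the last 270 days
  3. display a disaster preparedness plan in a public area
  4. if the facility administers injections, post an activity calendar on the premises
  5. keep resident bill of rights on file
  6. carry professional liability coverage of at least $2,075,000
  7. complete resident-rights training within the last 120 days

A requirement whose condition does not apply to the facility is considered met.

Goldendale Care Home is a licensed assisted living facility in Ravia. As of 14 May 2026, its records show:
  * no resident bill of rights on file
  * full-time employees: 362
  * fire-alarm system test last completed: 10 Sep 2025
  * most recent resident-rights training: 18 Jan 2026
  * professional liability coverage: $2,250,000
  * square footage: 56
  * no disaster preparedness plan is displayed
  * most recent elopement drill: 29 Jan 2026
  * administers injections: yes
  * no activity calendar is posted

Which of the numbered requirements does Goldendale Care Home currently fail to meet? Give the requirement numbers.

3, 4, 5

1. elopement drill 105 days ago vs limit 120 → met
2. fire-alarm system test 246 days ago vs limit 270 → met
3. disaster preparedness plan absent → not met
4. condition 'administers injections' holds; activity calendar absent → not met
5. resident bill of rights absent → not met
6. professional liability coverage $2,250,000 ≥ $2,075,000 → met
7. resident-rights training 116 days ago vs limit 120 → met
Not met: 3, 4, 5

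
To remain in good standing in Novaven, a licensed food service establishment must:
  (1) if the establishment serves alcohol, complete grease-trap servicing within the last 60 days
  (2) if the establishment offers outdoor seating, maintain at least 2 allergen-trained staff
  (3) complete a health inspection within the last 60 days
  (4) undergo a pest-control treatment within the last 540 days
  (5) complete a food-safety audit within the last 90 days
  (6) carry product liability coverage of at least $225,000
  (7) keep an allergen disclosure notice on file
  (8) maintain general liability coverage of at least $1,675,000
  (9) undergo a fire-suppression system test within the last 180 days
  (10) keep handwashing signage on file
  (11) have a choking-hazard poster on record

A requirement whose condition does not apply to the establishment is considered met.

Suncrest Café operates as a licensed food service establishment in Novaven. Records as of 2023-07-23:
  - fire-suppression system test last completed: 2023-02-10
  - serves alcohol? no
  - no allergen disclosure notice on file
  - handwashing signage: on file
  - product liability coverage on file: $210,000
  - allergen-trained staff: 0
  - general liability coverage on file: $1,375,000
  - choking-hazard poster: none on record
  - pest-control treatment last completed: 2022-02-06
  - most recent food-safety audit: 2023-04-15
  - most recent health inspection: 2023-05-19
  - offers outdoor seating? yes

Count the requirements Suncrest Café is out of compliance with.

7

1. condition 'serves alcohol' does not hold → requirement n/a → met
2. condition 'offers outdoor seating' holds; allergen-trained staff 0 < 2 → not met
3. health inspection 65 days ago vs limit 60 → not met
4. pest-control treatment 532 days ago vs limit 540 → met
5. food-safety audit 99 days ago vs limit 90 → not met
6. product liability coverage $210,000 < $225,000 → not met
7. allergen disclosure notice absent → not met
8. general liability coverage $1,375,000 < $1,675,000 → not met
9. fire-suppression system test 163 days ago vs limit 180 → met
10. handwashing signage present → met
11. choking-hazard poster absent → not met
Not met: 7 of 11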